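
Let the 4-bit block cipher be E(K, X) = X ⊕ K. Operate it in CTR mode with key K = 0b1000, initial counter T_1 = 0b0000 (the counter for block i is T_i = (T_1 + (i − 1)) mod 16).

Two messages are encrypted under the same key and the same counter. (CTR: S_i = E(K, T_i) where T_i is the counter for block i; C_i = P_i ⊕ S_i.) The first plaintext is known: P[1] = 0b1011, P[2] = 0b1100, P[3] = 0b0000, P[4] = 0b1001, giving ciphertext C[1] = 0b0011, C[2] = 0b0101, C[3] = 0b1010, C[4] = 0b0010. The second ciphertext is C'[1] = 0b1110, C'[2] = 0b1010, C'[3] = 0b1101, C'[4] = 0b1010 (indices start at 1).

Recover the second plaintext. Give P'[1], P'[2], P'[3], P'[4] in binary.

P'[1] = 0b0110, P'[2] = 0b0011, P'[3] = 0b0111, P'[4] = 0b0001

In CTR with a reused counter, both messages share the same keystream S_i, so C_i ⊕ C'_i = P_i ⊕ P'_i and thus P'_i = P_i ⊕ C_i ⊕ C'_i.
P'[1]: 0b1011 ⊕ 0b0011 ⊕ 0b1110 = 0b0110.
P'[2]: 0b1100 ⊕ 0b0101 ⊕ 0b1010 = 0b0011.
P'[3]: 0b0000 ⊕ 0b1010 ⊕ 0b1101 = 0b0111.
P'[4]: 0b1001 ⊕ 0b0010 ⊕ 0b1010 = 0b0001.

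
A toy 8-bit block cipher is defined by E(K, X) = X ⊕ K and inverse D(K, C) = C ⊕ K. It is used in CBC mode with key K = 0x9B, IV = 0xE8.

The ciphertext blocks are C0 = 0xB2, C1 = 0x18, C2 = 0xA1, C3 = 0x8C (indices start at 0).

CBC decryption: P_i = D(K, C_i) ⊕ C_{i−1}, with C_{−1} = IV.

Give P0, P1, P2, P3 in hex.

P0 = 0xC1, P1 = 0x31, P2 = 0x22, P3 = 0xB6

P0: D(K, 0xB2) = 0x29; 0x29 ⊕ 0xE8 = 0xC1.
P1: D(K, 0x18) = 0x83; 0x83 ⊕ 0xB2 = 0x31.
P2: D(K, 0xA1) = 0x3A; 0x3A ⊕ 0x18 = 0x22.
P3: D(K, 0x8C) = 0x17; 0x17 ⊕ 0xA1 = 0xB6.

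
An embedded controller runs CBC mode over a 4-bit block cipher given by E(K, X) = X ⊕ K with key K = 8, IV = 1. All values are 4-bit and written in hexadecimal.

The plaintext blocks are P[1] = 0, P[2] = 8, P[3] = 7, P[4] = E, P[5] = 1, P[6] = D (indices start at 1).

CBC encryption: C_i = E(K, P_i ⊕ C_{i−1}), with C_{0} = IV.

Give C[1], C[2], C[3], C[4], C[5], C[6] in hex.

C[1]: P[1] ⊕ 1 = 1; E(K, 1) = 9.
C[2]: P[2] ⊕ 9 = 1; E(K, 1) = 9.
C[3]: P[3] ⊕ 9 = E; E(K, E) = 6.
C[4]: P[4] ⊕ 6 = 8; E(K, 8) = 0.
C[5]: P[5] ⊕ 0 = 1; E(K, 1) = 9.
C[6]: P[6] ⊕ 9 = 4; E(K, 4) = C.

C[1] = 9, C[2] = 9, C[3] = 6, C[4] = 0, C[5] = 9, C[6] = C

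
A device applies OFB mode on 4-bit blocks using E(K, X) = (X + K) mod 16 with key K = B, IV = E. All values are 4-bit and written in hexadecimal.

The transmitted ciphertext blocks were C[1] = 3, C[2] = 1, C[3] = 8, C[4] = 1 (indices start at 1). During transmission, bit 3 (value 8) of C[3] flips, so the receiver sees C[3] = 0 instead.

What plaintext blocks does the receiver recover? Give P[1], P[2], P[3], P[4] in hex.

P[1] = A, P[2] = 5, P[3] = F, P[4] = B

OFB decryption: S_i = E(K, S_{i−1}) with S_{0} = IV; P_i = C_i ⊕ S_i.
Only C[3] changed, to 0. In OFB, a change in C_i flips the same bit in P_i only; the keystream is unaffected. Decrypting the received ciphertext:
P[1]: S = E(K, E) = 9; 3 ⊕ 9 = A.
P[2]: S = E(K, 9) = 4; 1 ⊕ 4 = 5.
P[3]: S = E(K, 4) = F; 0 ⊕ F = F.
P[4]: S = E(K, F) = A; 1 ⊕ A = B.
Blocks that differ from the original plaintext: P[3].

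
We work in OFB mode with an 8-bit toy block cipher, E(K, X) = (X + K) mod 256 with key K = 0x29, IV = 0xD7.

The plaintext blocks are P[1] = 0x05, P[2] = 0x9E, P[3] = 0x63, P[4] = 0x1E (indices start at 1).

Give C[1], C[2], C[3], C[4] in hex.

C[1] = 0x05, C[2] = 0xB7, C[3] = 0x31, C[4] = 0x65

OFB encryption: S_i = E(K, S_{i−1}) with S_{0} = IV; C_i = P_i ⊕ S_i.
C[1]: S = E(K, 0xD7) = 0x00; 0x05 ⊕ 0x00 = 0x05.
C[2]: S = E(K, 0x00) = 0x29; 0x9E ⊕ 0x29 = 0xB7.
C[3]: S = E(K, 0x29) = 0x52; 0x63 ⊕ 0x52 = 0x31.
C[4]: S = E(K, 0x52) = 0x7B; 0x1E ⊕ 0x7B = 0x65.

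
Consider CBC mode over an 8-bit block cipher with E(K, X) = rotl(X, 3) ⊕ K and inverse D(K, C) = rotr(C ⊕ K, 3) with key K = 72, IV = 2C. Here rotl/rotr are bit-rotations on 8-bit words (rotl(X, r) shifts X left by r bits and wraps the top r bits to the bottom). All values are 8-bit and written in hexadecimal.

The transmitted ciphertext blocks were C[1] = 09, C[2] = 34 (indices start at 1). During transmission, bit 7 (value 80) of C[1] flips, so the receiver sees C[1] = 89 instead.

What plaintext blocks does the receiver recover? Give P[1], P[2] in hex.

P[1] = 53, P[2] = 41

CBC decryption: P_i = D(K, C_i) ⊕ C_{i−1}, with C_{0} = IV.
Only C[1] changed, to 89. In CBC, a change in C_i garbles P_i and flips the same bit in P_{i+1}. Decrypting the received ciphertext:
P[1]: D(K, 89) = 7F; 7F ⊕ 2C = 53.
P[2]: D(K, 34) = C8; C8 ⊕ 89 = 41.
Blocks that differ from the original plaintext: P[1], P[2].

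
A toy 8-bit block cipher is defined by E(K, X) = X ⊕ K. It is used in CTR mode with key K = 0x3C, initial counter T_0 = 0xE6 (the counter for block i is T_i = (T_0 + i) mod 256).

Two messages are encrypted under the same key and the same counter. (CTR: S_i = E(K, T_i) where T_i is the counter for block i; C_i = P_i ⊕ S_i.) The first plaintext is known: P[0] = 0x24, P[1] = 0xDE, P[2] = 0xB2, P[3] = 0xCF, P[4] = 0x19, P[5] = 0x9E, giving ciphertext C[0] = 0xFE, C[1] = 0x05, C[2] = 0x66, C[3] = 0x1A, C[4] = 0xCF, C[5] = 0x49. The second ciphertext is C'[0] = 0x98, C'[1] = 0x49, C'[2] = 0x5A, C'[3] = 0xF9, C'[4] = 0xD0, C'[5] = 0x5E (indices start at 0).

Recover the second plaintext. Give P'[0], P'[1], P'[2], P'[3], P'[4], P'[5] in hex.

P'[0] = 0x42, P'[1] = 0x92, P'[2] = 0x8E, P'[3] = 0x2C, P'[4] = 0x06, P'[5] = 0x89

In CTR with a reused counter, both messages share the same keystream S_i, so C_i ⊕ C'_i = P_i ⊕ P'_i and thus P'_i = P_i ⊕ C_i ⊕ C'_i.
P'[0]: 0x24 ⊕ 0xFE ⊕ 0x98 = 0x42.
P'[1]: 0xDE ⊕ 0x05 ⊕ 0x49 = 0x92.
P'[2]: 0xB2 ⊕ 0x66 ⊕ 0x5A = 0x8E.
P'[3]: 0xCF ⊕ 0x1A ⊕ 0xF9 = 0x2C.
P'[4]: 0x19 ⊕ 0xCF ⊕ 0xD0 = 0x06.
P'[5]: 0x9E ⊕ 0x49 ⊕ 0x5E = 0x89.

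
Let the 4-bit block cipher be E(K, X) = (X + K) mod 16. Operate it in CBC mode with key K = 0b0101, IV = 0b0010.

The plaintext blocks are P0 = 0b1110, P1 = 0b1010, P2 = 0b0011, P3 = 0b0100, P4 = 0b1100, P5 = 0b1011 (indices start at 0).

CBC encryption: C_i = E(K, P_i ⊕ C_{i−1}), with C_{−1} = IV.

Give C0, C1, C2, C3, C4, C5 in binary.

C0 = 0b0001, C1 = 0b0000, C2 = 0b1000, C3 = 0b0001, C4 = 0b0010, C5 = 0b1110

C0: P0 ⊕ 0b0010 = 0b1100; E(K, 0b1100) = 0b0001.
C1: P1 ⊕ 0b0001 = 0b1011; E(K, 0b1011) = 0b0000.
C2: P2 ⊕ 0b0000 = 0b0011; E(K, 0b0011) = 0b1000.
C3: P3 ⊕ 0b1000 = 0b1100; E(K, 0b1100) = 0b0001.
C4: P4 ⊕ 0b0001 = 0b1101; E(K, 0b1101) = 0b0010.
C5: P5 ⊕ 0b0010 = 0b1001; E(K, 0b1001) = 0b1110.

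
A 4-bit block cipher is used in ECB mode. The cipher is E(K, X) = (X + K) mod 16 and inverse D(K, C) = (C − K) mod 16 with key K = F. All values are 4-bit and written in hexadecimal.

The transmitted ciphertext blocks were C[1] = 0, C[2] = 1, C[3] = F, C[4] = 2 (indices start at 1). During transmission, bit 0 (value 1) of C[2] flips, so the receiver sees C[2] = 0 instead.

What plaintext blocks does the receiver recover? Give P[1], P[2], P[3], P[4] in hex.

ECB decryption: P_i = D(K, C_i).
Only C[2] changed, to 0. In ECB, a change in C_i affects only P_i. Decrypting the received ciphertext:
P[1]: D(K, 0) = 1.
P[2]: D(K, 0) = 1.
P[3]: D(K, F) = 0.
P[4]: D(K, 2) = 3.
Blocks that differ from the original plaintext: P[2].

P[1] = 1, P[2] = 1, P[3] = 0, P[4] = 3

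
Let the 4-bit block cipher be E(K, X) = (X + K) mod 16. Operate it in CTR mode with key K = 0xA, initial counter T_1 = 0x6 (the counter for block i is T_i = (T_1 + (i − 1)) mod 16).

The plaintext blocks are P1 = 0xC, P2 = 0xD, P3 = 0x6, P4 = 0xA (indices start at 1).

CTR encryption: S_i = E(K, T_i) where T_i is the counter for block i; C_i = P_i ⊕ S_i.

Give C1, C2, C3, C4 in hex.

C1 = 0xC, C2 = 0xC, C3 = 0x4, C4 = 0x9

C1: T = 0x6, S = E(K, T) = 0x0; 0xC ⊕ 0x0 = 0xC.
C2: T = 0x7, S = E(K, T) = 0x1; 0xD ⊕ 0x1 = 0xC.
C3: T = 0x8, S = E(K, T) = 0x2; 0x6 ⊕ 0x2 = 0x4.
C4: T = 0x9, S = E(K, T) = 0x3; 0xA ⊕ 0x3 = 0x9.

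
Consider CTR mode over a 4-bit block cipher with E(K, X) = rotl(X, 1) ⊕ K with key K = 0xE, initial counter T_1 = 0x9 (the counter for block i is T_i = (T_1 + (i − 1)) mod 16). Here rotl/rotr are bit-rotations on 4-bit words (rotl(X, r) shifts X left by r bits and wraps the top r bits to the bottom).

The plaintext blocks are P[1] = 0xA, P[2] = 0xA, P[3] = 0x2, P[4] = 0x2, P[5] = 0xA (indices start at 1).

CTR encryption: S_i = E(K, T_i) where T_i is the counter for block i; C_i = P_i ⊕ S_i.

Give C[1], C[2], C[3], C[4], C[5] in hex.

C[1] = 0x7, C[2] = 0x1, C[3] = 0xB, C[4] = 0x5, C[5] = 0xF

C[1]: T = 0x9, S = E(K, T) = 0xD; 0xA ⊕ 0xD = 0x7.
C[2]: T = 0xA, S = E(K, T) = 0xB; 0xA ⊕ 0xB = 0x1.
C[3]: T = 0xB, S = E(K, T) = 0x9; 0x2 ⊕ 0x9 = 0xB.
C[4]: T = 0xC, S = E(K, T) = 0x7; 0x2 ⊕ 0x7 = 0x5.
C[5]: T = 0xD, S = E(K, T) = 0x5; 0xA ⊕ 0x5 = 0xF.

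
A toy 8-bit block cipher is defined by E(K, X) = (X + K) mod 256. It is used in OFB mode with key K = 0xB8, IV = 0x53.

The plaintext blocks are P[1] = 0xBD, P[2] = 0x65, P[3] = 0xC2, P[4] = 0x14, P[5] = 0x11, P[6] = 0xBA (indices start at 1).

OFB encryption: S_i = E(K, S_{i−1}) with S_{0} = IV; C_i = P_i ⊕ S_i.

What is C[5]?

C[1]: S = E(K, 0x53) = 0x0B; 0xBD ⊕ 0x0B = 0xB6.
C[2]: S = E(K, 0x0B) = 0xC3; 0x65 ⊕ 0xC3 = 0xA6.
C[3]: S = E(K, 0xC3) = 0x7B; 0xC2 ⊕ 0x7B = 0xB9.
C[4]: S = E(K, 0x7B) = 0x33; 0x14 ⊕ 0x33 = 0x27.
C[5]: S = E(K, 0x33) = 0xEB; 0x11 ⊕ 0xEB = 0xFA.

C[5] = 0xFA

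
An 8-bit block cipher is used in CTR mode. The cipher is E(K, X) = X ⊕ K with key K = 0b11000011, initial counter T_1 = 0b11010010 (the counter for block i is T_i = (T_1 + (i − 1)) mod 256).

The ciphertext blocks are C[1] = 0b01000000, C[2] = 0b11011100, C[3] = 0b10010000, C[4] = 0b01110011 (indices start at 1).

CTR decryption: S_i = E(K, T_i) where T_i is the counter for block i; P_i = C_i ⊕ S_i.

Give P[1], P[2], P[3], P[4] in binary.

P[1]: T = 0b11010010, S = E(K, T) = 0b00010001; 0b01000000 ⊕ 0b00010001 = 0b01010001.
P[2]: T = 0b11010011, S = E(K, T) = 0b00010000; 0b11011100 ⊕ 0b00010000 = 0b11001100.
P[3]: T = 0b11010100, S = E(K, T) = 0b00010111; 0b10010000 ⊕ 0b00010111 = 0b10000111.
P[4]: T = 0b11010101, S = E(K, T) = 0b00010110; 0b01110011 ⊕ 0b00010110 = 0b01100101.

P[1] = 0b01010001, P[2] = 0b11001100, P[3] = 0b10000111, P[4] = 0b01100101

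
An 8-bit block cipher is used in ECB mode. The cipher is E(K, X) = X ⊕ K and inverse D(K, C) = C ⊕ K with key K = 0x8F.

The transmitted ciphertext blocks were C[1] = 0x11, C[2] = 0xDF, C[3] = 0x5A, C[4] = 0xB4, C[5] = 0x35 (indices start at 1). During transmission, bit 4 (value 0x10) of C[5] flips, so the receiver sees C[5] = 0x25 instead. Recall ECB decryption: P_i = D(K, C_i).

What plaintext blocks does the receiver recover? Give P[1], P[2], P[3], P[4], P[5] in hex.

P[1] = 0x9E, P[2] = 0x50, P[3] = 0xD5, P[4] = 0x3B, P[5] = 0xAA

Only C[5] changed, to 0x25. In ECB, a change in C_i affects only P_i. Decrypting the received ciphertext:
P[1]: D(K, 0x11) = 0x9E.
P[2]: D(K, 0xDF) = 0x50.
P[3]: D(K, 0x5A) = 0xD5.
P[4]: D(K, 0xB4) = 0x3B.
P[5]: D(K, 0x25) = 0xAA.
Blocks that differ from the original plaintext: P[5].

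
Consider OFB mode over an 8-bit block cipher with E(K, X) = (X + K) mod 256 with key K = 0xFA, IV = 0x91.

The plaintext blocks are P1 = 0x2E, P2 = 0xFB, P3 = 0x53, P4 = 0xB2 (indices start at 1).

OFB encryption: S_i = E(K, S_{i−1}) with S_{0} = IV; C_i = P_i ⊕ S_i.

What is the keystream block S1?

0x8B

C1: S = E(K, 0x91) = 0x8B; 0x2E ⊕ 0x8B = 0xA5.
So S1 = 0x8B.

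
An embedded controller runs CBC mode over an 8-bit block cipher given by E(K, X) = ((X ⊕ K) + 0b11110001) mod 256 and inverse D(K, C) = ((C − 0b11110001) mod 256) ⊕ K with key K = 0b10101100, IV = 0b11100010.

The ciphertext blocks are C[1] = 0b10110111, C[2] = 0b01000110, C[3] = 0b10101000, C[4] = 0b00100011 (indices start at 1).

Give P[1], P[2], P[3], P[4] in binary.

CBC decryption: P_i = D(K, C_i) ⊕ C_{i−1}, with C_{0} = IV.
P[1]: D(K, 0b10110111) = 0b01101010; 0b01101010 ⊕ 0b11100010 = 0b10001000.
P[2]: D(K, 0b01000110) = 0b11111001; 0b11111001 ⊕ 0b10110111 = 0b01001110.
P[3]: D(K, 0b10101000) = 0b00011011; 0b00011011 ⊕ 0b01000110 = 0b01011101.
P[4]: D(K, 0b00100011) = 0b10011110; 0b10011110 ⊕ 0b10101000 = 0b00110110.

P[1] = 0b10001000, P[2] = 0b01001110, P[3] = 0b01011101, P[4] = 0b00110110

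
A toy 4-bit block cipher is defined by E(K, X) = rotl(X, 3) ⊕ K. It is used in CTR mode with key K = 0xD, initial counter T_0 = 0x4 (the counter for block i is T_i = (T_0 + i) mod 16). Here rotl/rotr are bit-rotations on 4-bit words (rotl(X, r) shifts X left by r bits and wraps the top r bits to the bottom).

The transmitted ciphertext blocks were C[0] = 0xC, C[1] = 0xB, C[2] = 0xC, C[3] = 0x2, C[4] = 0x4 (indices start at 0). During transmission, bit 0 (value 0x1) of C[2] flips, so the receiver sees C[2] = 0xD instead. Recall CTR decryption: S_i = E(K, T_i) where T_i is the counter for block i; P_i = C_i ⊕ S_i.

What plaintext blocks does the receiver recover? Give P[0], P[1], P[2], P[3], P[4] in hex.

P[0] = 0x3, P[1] = 0xC, P[2] = 0x3, P[3] = 0x4, P[4] = 0xD

Only C[2] changed, to 0xD. In CTR, a change in C_i flips the same bit in P_i only; the keystream is unaffected. Decrypting the received ciphertext:
P[0]: T = 0x4, S = E(K, T) = 0xF; 0xC ⊕ 0xF = 0x3.
P[1]: T = 0x5, S = E(K, T) = 0x7; 0xB ⊕ 0x7 = 0xC.
P[2]: T = 0x6, S = E(K, T) = 0xE; 0xD ⊕ 0xE = 0x3.
P[3]: T = 0x7, S = E(K, T) = 0x6; 0x2 ⊕ 0x6 = 0x4.
P[4]: T = 0x8, S = E(K, T) = 0x9; 0x4 ⊕ 0x9 = 0xD.
Blocks that differ from the original plaintext: P[2].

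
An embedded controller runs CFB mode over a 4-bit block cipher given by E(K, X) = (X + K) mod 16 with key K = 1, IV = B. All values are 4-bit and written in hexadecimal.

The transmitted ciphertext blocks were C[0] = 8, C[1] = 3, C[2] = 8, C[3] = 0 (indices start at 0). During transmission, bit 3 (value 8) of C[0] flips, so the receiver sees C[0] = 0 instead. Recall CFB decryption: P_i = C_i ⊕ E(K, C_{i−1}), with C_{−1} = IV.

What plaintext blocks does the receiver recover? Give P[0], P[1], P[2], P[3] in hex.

P[0] = C, P[1] = 2, P[2] = C, P[3] = 9

Only C[0] changed, to 0. In CFB, a change in C_i flips the same bit in P_i and garbles P_{i+1}. Decrypting the received ciphertext:
P[0]: E(K, B) = C; 0 ⊕ C = C.
P[1]: E(K, 0) = 1; 3 ⊕ 1 = 2.
P[2]: E(K, 3) = 4; 8 ⊕ 4 = C.
P[3]: E(K, 8) = 9; 0 ⊕ 9 = 9.
Blocks that differ from the original plaintext: P[0], P[1].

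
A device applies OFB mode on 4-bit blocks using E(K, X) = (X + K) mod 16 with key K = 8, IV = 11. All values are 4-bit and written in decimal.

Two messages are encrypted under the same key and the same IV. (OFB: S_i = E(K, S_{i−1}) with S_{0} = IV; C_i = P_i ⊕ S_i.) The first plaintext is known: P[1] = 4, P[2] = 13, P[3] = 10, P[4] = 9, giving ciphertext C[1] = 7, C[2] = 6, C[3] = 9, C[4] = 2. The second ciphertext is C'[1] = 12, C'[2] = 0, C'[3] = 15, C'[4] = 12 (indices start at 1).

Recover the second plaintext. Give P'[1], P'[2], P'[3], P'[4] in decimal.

P'[1] = 15, P'[2] = 11, P'[3] = 12, P'[4] = 7

In OFB with a reused IV, both messages share the same keystream S_i, so C_i ⊕ C'_i = P_i ⊕ P'_i and thus P'_i = P_i ⊕ C_i ⊕ C'_i.
P'[1]: 4 ⊕ 7 ⊕ 12 = 15.
P'[2]: 13 ⊕ 6 ⊕ 0 = 11.
P'[3]: 10 ⊕ 9 ⊕ 15 = 12.
P'[4]: 9 ⊕ 2 ⊕ 12 = 7.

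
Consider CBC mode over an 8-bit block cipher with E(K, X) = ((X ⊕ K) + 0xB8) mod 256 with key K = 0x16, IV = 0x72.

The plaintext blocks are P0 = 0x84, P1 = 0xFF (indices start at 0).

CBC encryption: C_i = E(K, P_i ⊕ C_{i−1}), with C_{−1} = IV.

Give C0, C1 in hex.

C0 = 0x98, C1 = 0x29

C0: P0 ⊕ 0x72 = 0xF6; E(K, 0xF6) = 0x98.
C1: P1 ⊕ 0x98 = 0x67; E(K, 0x67) = 0x29.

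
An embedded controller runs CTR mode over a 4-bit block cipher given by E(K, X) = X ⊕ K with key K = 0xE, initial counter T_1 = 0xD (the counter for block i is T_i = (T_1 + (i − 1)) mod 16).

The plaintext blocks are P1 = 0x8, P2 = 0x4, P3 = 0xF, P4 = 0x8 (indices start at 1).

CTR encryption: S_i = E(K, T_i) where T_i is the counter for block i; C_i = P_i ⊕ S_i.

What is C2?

C2 = 0x4

C1: T = 0xD, S = E(K, T) = 0x3; 0x8 ⊕ 0x3 = 0xB.
C2: T = 0xE, S = E(K, T) = 0x0; 0x4 ⊕ 0x0 = 0x4.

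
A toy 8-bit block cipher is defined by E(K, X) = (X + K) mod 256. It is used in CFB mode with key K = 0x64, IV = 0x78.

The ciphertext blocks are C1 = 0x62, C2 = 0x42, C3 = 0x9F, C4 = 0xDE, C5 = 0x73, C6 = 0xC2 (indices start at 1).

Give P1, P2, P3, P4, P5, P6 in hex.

CFB decryption: P_i = C_i ⊕ E(K, C_{i−1}), with C_{0} = IV.
P1: E(K, 0x78) = 0xDC; 0x62 ⊕ 0xDC = 0xBE.
P2: E(K, 0x62) = 0xC6; 0x42 ⊕ 0xC6 = 0x84.
P3: E(K, 0x42) = 0xA6; 0x9F ⊕ 0xA6 = 0x39.
P4: E(K, 0x9F) = 0x03; 0xDE ⊕ 0x03 = 0xDD.
P5: E(K, 0xDE) = 0x42; 0x73 ⊕ 0x42 = 0x31.
P6: E(K, 0x73) = 0xD7; 0xC2 ⊕ 0xD7 = 0x15.

P1 = 0xBE, P2 = 0x84, P3 = 0x39, P4 = 0xDD, P5 = 0x31, P6 = 0x15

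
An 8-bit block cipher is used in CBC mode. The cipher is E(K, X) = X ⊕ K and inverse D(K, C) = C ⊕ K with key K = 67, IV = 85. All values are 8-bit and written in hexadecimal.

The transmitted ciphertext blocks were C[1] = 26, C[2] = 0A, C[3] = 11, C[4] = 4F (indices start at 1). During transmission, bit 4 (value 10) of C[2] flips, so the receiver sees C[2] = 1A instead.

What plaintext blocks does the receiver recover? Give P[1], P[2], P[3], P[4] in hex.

CBC decryption: P_i = D(K, C_i) ⊕ C_{i−1}, with C_{0} = IV.
Only C[2] changed, to 1A. In CBC, a change in C_i garbles P_i and flips the same bit in P_{i+1}. Decrypting the received ciphertext:
P[1]: D(K, 26) = 41; 41 ⊕ 85 = C4.
P[2]: D(K, 1A) = 7D; 7D ⊕ 26 = 5B.
P[3]: D(K, 11) = 76; 76 ⊕ 1A = 6C.
P[4]: D(K, 4F) = 28; 28 ⊕ 11 = 39.
Blocks that differ from the original plaintext: P[2], P[3].

P[1] = C4, P[2] = 5B, P[3] = 6C, P[4] = 39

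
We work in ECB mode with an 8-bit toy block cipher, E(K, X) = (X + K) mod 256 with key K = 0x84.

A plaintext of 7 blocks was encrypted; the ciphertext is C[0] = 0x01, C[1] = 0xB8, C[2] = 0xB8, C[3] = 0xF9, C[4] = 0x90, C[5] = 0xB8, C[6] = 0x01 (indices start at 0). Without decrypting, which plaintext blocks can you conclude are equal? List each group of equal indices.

ECB encrypts each block independently with the same key, so equal ciphertext blocks imply equal plaintext blocks.
C[0] = C[6] = 0x01, so P[0] = P[6].
C[1] = C[2] = C[5] = 0xB8, so P[1] = P[2] = P[5].

P[0] = P[6]; P[1] = P[2] = P[5]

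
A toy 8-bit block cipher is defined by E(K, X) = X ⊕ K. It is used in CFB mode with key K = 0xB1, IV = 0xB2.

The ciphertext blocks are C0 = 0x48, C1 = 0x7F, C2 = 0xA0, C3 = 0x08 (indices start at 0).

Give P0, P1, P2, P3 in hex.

P0 = 0x4B, P1 = 0x86, P2 = 0x6E, P3 = 0x19

CFB decryption: P_i = C_i ⊕ E(K, C_{i−1}), with C_{−1} = IV.
P0: E(K, 0xB2) = 0x03; 0x48 ⊕ 0x03 = 0x4B.
P1: E(K, 0x48) = 0xF9; 0x7F ⊕ 0xF9 = 0x86.
P2: E(K, 0x7F) = 0xCE; 0xA0 ⊕ 0xCE = 0x6E.
P3: E(K, 0xA0) = 0x11; 0x08 ⊕ 0x11 = 0x19.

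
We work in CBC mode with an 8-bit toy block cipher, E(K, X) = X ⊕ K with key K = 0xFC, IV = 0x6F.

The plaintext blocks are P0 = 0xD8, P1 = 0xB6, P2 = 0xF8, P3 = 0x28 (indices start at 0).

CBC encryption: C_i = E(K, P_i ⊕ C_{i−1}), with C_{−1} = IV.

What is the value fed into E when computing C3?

C0: P0 ⊕ 0x6F = 0xB7; E(K, 0xB7) = 0x4B.
C1: P1 ⊕ 0x4B = 0xFD; E(K, 0xFD) = 0x01.
C2: P2 ⊕ 0x01 = 0xF9; E(K, 0xF9) = 0x05.
C3: P3 ⊕ 0x05 = 0x2D; E(K, 0x2D) = 0xD1.
So the input to E for block 3 is 0x2D.

0x2D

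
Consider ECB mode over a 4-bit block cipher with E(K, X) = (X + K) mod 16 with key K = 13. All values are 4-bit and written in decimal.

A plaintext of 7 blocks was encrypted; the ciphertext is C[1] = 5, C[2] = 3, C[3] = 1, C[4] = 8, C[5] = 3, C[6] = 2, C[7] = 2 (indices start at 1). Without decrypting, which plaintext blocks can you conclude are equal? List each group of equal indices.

P[2] = P[5]; P[6] = P[7]

ECB encrypts each block independently with the same key, so equal ciphertext blocks imply equal plaintext blocks.
C[2] = C[5] = 3, so P[2] = P[5].
C[6] = C[7] = 2, so P[6] = P[7].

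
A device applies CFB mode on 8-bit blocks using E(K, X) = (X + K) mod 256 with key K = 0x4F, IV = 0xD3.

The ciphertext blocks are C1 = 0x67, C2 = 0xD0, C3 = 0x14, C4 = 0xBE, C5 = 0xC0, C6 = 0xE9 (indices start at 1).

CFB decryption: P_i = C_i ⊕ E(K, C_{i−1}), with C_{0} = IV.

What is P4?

P4 = 0xDD

P4: E(K, 0x14) = 0x63; 0xBE ⊕ 0x63 = 0xDD.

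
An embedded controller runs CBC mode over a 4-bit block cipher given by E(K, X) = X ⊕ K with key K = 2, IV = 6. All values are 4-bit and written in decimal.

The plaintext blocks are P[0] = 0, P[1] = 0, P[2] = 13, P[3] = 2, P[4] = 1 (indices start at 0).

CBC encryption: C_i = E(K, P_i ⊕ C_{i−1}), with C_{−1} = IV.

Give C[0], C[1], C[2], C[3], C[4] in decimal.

C[0]: P[0] ⊕ 6 = 6; E(K, 6) = 4.
C[1]: P[1] ⊕ 4 = 4; E(K, 4) = 6.
C[2]: P[2] ⊕ 6 = 11; E(K, 11) = 9.
C[3]: P[3] ⊕ 9 = 11; E(K, 11) = 9.
C[4]: P[4] ⊕ 9 = 8; E(K, 8) = 10.

C[0] = 4, C[1] = 6, C[2] = 9, C[3] = 9, C[4] = 10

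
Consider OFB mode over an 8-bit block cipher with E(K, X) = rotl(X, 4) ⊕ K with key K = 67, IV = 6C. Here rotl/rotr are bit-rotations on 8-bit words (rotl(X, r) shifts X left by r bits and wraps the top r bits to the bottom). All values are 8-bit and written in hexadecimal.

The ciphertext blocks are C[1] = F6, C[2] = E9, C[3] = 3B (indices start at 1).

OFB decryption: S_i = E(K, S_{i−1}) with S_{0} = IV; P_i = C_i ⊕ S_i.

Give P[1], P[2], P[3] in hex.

P[1]: S = E(K, 6C) = A1; F6 ⊕ A1 = 57.
P[2]: S = E(K, A1) = 7D; E9 ⊕ 7D = 94.
P[3]: S = E(K, 7D) = B0; 3B ⊕ B0 = 8B.

P[1] = 57, P[2] = 94, P[3] = 8B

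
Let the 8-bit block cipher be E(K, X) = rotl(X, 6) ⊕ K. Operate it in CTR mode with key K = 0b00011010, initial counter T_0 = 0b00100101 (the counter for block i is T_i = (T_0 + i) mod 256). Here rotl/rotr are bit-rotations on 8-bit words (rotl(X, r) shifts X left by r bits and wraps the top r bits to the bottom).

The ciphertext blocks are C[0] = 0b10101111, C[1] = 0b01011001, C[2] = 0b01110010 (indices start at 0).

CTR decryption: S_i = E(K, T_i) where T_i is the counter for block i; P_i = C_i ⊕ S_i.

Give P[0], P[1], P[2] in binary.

P[0] = 0b11111100, P[1] = 0b11001010, P[2] = 0b10100001

P[0]: T = 0b00100101, S = E(K, T) = 0b01010011; 0b10101111 ⊕ 0b01010011 = 0b11111100.
P[1]: T = 0b00100110, S = E(K, T) = 0b10010011; 0b01011001 ⊕ 0b10010011 = 0b11001010.
P[2]: T = 0b00100111, S = E(K, T) = 0b11010011; 0b01110010 ⊕ 0b11010011 = 0b10100001.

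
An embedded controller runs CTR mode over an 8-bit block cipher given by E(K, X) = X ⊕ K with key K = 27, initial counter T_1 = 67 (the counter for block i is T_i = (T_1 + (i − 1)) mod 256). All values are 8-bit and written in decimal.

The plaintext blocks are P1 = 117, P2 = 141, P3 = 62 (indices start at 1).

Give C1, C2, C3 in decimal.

C1 = 45, C2 = 210, C3 = 96

CTR encryption: S_i = E(K, T_i) where T_i is the counter for block i; C_i = P_i ⊕ S_i.
C1: T = 67, S = E(K, T) = 88; 117 ⊕ 88 = 45.
C2: T = 68, S = E(K, T) = 95; 141 ⊕ 95 = 210.
C3: T = 69, S = E(K, T) = 94; 62 ⊕ 94 = 96.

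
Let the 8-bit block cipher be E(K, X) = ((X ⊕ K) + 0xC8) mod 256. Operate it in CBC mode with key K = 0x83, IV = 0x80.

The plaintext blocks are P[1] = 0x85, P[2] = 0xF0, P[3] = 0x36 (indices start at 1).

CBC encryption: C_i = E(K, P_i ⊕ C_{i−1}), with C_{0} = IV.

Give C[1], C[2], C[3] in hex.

C[1]: P[1] ⊕ 0x80 = 0x05; E(K, 0x05) = 0x4E.
C[2]: P[2] ⊕ 0x4E = 0xBE; E(K, 0xBE) = 0x05.
C[3]: P[3] ⊕ 0x05 = 0x33; E(K, 0x33) = 0x78.

C[1] = 0x4E, C[2] = 0x05, C[3] = 0x78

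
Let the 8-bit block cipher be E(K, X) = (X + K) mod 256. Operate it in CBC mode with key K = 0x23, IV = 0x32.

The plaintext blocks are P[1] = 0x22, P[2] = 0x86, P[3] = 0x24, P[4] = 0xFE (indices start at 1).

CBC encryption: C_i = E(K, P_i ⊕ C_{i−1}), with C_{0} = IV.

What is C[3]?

C[1]: P[1] ⊕ 0x32 = 0x10; E(K, 0x10) = 0x33.
C[2]: P[2] ⊕ 0x33 = 0xB5; E(K, 0xB5) = 0xD8.
C[3]: P[3] ⊕ 0xD8 = 0xFC; E(K, 0xFC) = 0x1F.

C[3] = 0x1F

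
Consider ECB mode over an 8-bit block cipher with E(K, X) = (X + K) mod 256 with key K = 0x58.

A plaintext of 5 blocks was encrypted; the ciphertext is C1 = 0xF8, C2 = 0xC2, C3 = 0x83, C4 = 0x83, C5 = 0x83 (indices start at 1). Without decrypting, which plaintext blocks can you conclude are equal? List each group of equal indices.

ECB encrypts each block independently with the same key, so equal ciphertext blocks imply equal plaintext blocks.
C3 = C4 = C5 = 0x83, so P3 = P4 = P5.

P3 = P4 = P5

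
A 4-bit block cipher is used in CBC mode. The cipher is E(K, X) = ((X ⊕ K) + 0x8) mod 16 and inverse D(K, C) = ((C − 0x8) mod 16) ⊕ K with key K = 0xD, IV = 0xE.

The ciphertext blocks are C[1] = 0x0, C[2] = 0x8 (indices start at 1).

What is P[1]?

P[1] = 0xB

CBC decryption: P_i = D(K, C_i) ⊕ C_{i−1}, with C_{0} = IV.
P[1]: D(K, 0x0) = 0x5; 0x5 ⊕ 0xE = 0xB.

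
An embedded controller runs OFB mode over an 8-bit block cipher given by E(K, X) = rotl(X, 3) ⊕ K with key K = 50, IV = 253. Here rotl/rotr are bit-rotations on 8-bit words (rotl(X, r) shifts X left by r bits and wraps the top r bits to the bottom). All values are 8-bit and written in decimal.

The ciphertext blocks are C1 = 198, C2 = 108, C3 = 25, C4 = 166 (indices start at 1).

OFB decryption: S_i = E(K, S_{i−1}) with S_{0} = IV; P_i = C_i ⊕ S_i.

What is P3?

P1: S = E(K, 253) = 221; 198 ⊕ 221 = 27.
P2: S = E(K, 221) = 220; 108 ⊕ 220 = 176.
P3: S = E(K, 220) = 212; 25 ⊕ 212 = 205.

P3 = 205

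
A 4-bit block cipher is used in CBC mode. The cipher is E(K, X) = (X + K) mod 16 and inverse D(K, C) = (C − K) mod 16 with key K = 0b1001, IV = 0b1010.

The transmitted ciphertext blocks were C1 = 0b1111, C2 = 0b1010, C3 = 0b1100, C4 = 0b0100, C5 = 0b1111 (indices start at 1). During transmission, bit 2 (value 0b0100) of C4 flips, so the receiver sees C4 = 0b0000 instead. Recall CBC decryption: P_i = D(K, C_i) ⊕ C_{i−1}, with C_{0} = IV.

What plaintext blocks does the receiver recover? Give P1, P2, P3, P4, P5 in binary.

P1 = 0b1100, P2 = 0b1110, P3 = 0b1001, P4 = 0b1011, P5 = 0b0110

Only C4 changed, to 0b0000. In CBC, a change in C_i garbles P_i and flips the same bit in P_{i+1}. Decrypting the received ciphertext:
P1: D(K, 0b1111) = 0b0110; 0b0110 ⊕ 0b1010 = 0b1100.
P2: D(K, 0b1010) = 0b0001; 0b0001 ⊕ 0b1111 = 0b1110.
P3: D(K, 0b1100) = 0b0011; 0b0011 ⊕ 0b1010 = 0b1001.
P4: D(K, 0b0000) = 0b0111; 0b0111 ⊕ 0b1100 = 0b1011.
P5: D(K, 0b1111) = 0b0110; 0b0110 ⊕ 0b0000 = 0b0110.
Blocks that differ from the original plaintext: P4, P5.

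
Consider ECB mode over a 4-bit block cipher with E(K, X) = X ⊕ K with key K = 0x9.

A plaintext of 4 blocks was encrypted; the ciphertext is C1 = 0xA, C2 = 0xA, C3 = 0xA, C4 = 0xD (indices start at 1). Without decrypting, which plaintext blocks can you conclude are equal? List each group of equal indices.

ECB encrypts each block independently with the same key, so equal ciphertext blocks imply equal plaintext blocks.
C1 = C2 = C3 = 0xA, so P1 = P2 = P3.

P1 = P2 = P3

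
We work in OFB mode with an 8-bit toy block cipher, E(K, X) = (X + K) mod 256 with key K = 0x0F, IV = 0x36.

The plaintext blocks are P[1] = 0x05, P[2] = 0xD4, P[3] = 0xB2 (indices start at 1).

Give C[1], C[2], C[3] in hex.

C[1] = 0x40, C[2] = 0x80, C[3] = 0xD1

OFB encryption: S_i = E(K, S_{i−1}) with S_{0} = IV; C_i = P_i ⊕ S_i.
C[1]: S = E(K, 0x36) = 0x45; 0x05 ⊕ 0x45 = 0x40.
C[2]: S = E(K, 0x45) = 0x54; 0xD4 ⊕ 0x54 = 0x80.
C[3]: S = E(K, 0x54) = 0x63; 0xB2 ⊕ 0x63 = 0xD1.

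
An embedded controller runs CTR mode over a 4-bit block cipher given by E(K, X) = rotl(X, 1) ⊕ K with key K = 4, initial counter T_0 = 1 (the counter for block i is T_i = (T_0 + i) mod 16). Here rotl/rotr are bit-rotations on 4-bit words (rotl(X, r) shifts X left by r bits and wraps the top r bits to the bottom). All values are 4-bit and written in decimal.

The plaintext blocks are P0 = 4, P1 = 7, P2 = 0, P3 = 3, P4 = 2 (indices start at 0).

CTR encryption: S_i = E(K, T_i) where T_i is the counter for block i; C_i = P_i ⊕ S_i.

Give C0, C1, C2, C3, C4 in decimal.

C0 = 2, C1 = 7, C2 = 2, C3 = 15, C4 = 12

C0: T = 1, S = E(K, T) = 6; 4 ⊕ 6 = 2.
C1: T = 2, S = E(K, T) = 0; 7 ⊕ 0 = 7.
C2: T = 3, S = E(K, T) = 2; 0 ⊕ 2 = 2.
C3: T = 4, S = E(K, T) = 12; 3 ⊕ 12 = 15.
C4: T = 5, S = E(K, T) = 14; 2 ⊕ 14 = 12.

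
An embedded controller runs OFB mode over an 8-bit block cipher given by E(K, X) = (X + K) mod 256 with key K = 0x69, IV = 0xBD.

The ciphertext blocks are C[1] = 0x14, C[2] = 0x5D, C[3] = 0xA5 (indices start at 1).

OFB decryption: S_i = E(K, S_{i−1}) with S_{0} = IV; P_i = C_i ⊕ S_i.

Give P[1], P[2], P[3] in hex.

P[1] = 0x32, P[2] = 0xD2, P[3] = 0x5D

P[1]: S = E(K, 0xBD) = 0x26; 0x14 ⊕ 0x26 = 0x32.
P[2]: S = E(K, 0x26) = 0x8F; 0x5D ⊕ 0x8F = 0xD2.
P[3]: S = E(K, 0x8F) = 0xF8; 0xA5 ⊕ 0xF8 = 0x5D.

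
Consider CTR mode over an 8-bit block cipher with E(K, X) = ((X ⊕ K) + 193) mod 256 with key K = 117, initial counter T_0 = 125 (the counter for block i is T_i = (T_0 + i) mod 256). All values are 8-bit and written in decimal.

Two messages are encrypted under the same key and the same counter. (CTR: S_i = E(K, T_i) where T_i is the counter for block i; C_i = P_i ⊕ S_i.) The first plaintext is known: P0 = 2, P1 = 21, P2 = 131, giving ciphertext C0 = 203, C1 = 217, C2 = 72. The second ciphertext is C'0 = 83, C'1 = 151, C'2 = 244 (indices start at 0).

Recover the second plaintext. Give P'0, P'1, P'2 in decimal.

In CTR with a reused counter, both messages share the same keystream S_i, so C_i ⊕ C'_i = P_i ⊕ P'_i and thus P'_i = P_i ⊕ C_i ⊕ C'_i.
P'0: 2 ⊕ 203 ⊕ 83 = 154.
P'1: 21 ⊕ 217 ⊕ 151 = 91.
P'2: 131 ⊕ 72 ⊕ 244 = 63.

P'0 = 154, P'1 = 91, P'2 = 63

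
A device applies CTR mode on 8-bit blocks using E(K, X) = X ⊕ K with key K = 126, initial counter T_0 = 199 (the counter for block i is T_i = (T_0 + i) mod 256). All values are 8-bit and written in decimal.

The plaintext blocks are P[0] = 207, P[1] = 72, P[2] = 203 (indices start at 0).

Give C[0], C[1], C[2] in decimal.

C[0] = 118, C[1] = 254, C[2] = 124

CTR encryption: S_i = E(K, T_i) where T_i is the counter for block i; C_i = P_i ⊕ S_i.
C[0]: T = 199, S = E(K, T) = 185; 207 ⊕ 185 = 118.
C[1]: T = 200, S = E(K, T) = 182; 72 ⊕ 182 = 254.
C[2]: T = 201, S = E(K, T) = 183; 203 ⊕ 183 = 124.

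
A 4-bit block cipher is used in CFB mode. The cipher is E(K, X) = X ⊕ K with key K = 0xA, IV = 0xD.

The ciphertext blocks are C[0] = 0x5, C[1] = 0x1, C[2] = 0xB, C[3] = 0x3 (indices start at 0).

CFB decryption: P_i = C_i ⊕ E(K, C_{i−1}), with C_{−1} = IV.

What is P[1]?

P[1]: E(K, 0x5) = 0xF; 0x1 ⊕ 0xF = 0xE.

P[1] = 0xE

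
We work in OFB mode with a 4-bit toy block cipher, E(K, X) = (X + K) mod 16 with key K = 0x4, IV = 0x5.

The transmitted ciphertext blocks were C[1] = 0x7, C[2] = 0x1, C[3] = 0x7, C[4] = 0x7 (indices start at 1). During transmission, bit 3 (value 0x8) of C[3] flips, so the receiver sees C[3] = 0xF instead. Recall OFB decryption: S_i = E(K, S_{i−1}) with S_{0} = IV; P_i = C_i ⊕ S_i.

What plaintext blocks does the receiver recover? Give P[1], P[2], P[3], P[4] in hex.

P[1] = 0xE, P[2] = 0xC, P[3] = 0xE, P[4] = 0x2

Only C[3] changed, to 0xF. In OFB, a change in C_i flips the same bit in P_i only; the keystream is unaffected. Decrypting the received ciphertext:
P[1]: S = E(K, 0x5) = 0x9; 0x7 ⊕ 0x9 = 0xE.
P[2]: S = E(K, 0x9) = 0xD; 0x1 ⊕ 0xD = 0xC.
P[3]: S = E(K, 0xD) = 0x1; 0xF ⊕ 0x1 = 0xE.
P[4]: S = E(K, 0x1) = 0x5; 0x7 ⊕ 0x5 = 0x2.
Blocks that differ from the original plaintext: P[3].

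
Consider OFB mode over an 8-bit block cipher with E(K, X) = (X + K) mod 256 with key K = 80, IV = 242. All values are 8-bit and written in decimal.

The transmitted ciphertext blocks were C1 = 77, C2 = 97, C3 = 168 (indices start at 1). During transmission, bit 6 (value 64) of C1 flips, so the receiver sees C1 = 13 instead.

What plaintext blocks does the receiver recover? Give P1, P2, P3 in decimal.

OFB decryption: S_i = E(K, S_{i−1}) with S_{0} = IV; P_i = C_i ⊕ S_i.
Only C1 changed, to 13. In OFB, a change in C_i flips the same bit in P_i only; the keystream is unaffected. Decrypting the received ciphertext:
P1: S = E(K, 242) = 66; 13 ⊕ 66 = 79.
P2: S = E(K, 66) = 146; 97 ⊕ 146 = 243.
P3: S = E(K, 146) = 226; 168 ⊕ 226 = 74.
Blocks that differ from the original plaintext: P1.

P1 = 79, P2 = 243, P3 = 74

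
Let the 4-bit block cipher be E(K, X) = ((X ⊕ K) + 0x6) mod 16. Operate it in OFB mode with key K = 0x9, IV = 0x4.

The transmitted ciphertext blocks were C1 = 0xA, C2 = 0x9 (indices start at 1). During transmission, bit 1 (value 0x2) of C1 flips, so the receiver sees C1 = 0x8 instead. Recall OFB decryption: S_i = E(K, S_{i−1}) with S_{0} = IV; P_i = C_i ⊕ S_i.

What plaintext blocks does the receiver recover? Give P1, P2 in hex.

Only C1 changed, to 0x8. In OFB, a change in C_i flips the same bit in P_i only; the keystream is unaffected. Decrypting the received ciphertext:
P1: S = E(K, 0x4) = 0x3; 0x8 ⊕ 0x3 = 0xB.
P2: S = E(K, 0x3) = 0x0; 0x9 ⊕ 0x0 = 0x9.
Blocks that differ from the original plaintext: P1.

P1 = 0xB, P2 = 0x9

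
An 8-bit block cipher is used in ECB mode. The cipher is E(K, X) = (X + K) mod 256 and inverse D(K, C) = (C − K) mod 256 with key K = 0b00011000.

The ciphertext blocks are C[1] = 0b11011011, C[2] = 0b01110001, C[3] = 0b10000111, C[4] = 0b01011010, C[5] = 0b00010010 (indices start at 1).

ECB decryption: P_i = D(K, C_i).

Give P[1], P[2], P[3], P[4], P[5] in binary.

P[1] = 0b11000011, P[2] = 0b01011001, P[3] = 0b01101111, P[4] = 0b01000010, P[5] = 0b11111010

P[1]: D(K, 0b11011011) = 0b11000011.
P[2]: D(K, 0b01110001) = 0b01011001.
P[3]: D(K, 0b10000111) = 0b01101111.
P[4]: D(K, 0b01011010) = 0b01000010.
P[5]: D(K, 0b00010010) = 0b11111010.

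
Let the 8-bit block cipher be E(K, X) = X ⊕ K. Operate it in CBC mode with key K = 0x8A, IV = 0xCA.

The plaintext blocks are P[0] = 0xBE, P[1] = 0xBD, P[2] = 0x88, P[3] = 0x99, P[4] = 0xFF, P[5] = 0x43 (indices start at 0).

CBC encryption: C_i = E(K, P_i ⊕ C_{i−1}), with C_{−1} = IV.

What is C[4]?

C[0]: P[0] ⊕ 0xCA = 0x74; E(K, 0x74) = 0xFE.
C[1]: P[1] ⊕ 0xFE = 0x43; E(K, 0x43) = 0xC9.
C[2]: P[2] ⊕ 0xC9 = 0x41; E(K, 0x41) = 0xCB.
C[3]: P[3] ⊕ 0xCB = 0x52; E(K, 0x52) = 0xD8.
C[4]: P[4] ⊕ 0xD8 = 0x27; E(K, 0x27) = 0xAD.

C[4] = 0xAD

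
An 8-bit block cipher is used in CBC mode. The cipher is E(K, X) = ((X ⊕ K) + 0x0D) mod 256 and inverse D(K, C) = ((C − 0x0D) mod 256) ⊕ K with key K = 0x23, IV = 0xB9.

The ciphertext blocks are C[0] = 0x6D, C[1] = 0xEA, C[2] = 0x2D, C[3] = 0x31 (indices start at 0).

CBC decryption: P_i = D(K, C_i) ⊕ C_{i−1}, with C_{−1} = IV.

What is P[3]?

P[3] = 0x2A

P[3]: D(K, 0x31) = 0x07; 0x07 ⊕ 0x2D = 0x2A.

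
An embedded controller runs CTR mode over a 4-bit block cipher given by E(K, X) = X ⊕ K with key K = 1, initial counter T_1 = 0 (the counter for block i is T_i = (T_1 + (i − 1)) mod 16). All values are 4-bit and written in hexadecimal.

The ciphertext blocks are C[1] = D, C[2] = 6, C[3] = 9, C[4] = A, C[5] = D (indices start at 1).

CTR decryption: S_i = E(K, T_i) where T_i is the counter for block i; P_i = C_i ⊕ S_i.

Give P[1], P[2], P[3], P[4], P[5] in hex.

P[1] = C, P[2] = 6, P[3] = A, P[4] = 8, P[5] = 8

P[1]: T = 0, S = E(K, T) = 1; D ⊕ 1 = C.
P[2]: T = 1, S = E(K, T) = 0; 6 ⊕ 0 = 6.
P[3]: T = 2, S = E(K, T) = 3; 9 ⊕ 3 = A.
P[4]: T = 3, S = E(K, T) = 2; A ⊕ 2 = 8.
P[5]: T = 4, S = E(K, T) = 5; D ⊕ 5 = 8.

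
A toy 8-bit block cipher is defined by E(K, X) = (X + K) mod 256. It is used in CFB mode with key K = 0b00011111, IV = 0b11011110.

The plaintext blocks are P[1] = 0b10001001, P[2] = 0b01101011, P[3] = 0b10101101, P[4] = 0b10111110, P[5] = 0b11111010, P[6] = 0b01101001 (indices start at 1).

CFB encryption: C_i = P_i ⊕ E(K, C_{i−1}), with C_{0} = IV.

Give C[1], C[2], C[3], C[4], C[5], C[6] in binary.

C[1]: E(K, 0b11011110) = 0b11111101; 0b10001001 ⊕ 0b11111101 = 0b01110100.
C[2]: E(K, 0b01110100) = 0b10010011; 0b01101011 ⊕ 0b10010011 = 0b11111000.
C[3]: E(K, 0b11111000) = 0b00010111; 0b10101101 ⊕ 0b00010111 = 0b10111010.
C[4]: E(K, 0b10111010) = 0b11011001; 0b10111110 ⊕ 0b11011001 = 0b01100111.
C[5]: E(K, 0b01100111) = 0b10000110; 0b11111010 ⊕ 0b10000110 = 0b01111100.
C[6]: E(K, 0b01111100) = 0b10011011; 0b01101001 ⊕ 0b10011011 = 0b11110010.

C[1] = 0b01110100, C[2] = 0b11111000, C[3] = 0b10111010, C[4] = 0b01100111, C[5] = 0b01111100, C[6] = 0b11110010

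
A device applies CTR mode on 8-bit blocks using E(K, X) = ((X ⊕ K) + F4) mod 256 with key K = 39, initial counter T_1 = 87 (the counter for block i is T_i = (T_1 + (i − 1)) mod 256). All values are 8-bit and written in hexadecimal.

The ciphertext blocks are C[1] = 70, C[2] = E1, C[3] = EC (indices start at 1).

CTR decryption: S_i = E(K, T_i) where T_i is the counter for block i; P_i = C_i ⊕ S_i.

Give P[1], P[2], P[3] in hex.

P[1]: T = 87, S = E(K, T) = B2; 70 ⊕ B2 = C2.
P[2]: T = 88, S = E(K, T) = A5; E1 ⊕ A5 = 44.
P[3]: T = 89, S = E(K, T) = A4; EC ⊕ A4 = 48.

P[1] = C2, P[2] = 44, P[3] = 48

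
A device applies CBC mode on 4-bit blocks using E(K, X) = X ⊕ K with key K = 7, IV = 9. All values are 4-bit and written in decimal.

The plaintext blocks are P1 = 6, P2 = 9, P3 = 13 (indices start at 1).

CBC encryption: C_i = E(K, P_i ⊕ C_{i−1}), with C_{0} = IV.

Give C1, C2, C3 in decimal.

C1 = 8, C2 = 6, C3 = 12

C1: P1 ⊕ 9 = 15; E(K, 15) = 8.
C2: P2 ⊕ 8 = 1; E(K, 1) = 6.
C3: P3 ⊕ 6 = 11; E(K, 11) = 12.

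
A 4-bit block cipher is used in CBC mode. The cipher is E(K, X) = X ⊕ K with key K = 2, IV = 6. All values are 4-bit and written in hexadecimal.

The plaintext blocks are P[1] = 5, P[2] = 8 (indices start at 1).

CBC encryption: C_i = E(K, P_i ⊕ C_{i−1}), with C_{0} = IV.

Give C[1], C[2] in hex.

C[1] = 1, C[2] = B

C[1]: P[1] ⊕ 6 = 3; E(K, 3) = 1.
C[2]: P[2] ⊕ 1 = 9; E(K, 9) = B.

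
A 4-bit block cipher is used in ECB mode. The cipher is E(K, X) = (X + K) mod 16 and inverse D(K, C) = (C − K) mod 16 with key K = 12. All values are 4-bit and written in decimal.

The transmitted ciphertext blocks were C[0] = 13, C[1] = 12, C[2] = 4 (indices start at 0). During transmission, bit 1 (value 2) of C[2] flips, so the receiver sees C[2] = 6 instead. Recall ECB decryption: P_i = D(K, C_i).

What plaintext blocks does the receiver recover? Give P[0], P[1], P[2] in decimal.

Only C[2] changed, to 6. In ECB, a change in C_i affects only P_i. Decrypting the received ciphertext:
P[0]: D(K, 13) = 1.
P[1]: D(K, 12) = 0.
P[2]: D(K, 6) = 10.
Blocks that differ from the original plaintext: P[2].

P[0] = 1, P[1] = 0, P[2] = 10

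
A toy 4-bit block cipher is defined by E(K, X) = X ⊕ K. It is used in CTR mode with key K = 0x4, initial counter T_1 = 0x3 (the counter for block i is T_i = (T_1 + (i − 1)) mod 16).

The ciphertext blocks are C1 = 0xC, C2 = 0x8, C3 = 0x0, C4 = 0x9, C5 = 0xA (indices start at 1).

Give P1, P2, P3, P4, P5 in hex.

CTR decryption: S_i = E(K, T_i) where T_i is the counter for block i; P_i = C_i ⊕ S_i.
P1: T = 0x3, S = E(K, T) = 0x7; 0xC ⊕ 0x7 = 0xB.
P2: T = 0x4, S = E(K, T) = 0x0; 0x8 ⊕ 0x0 = 0x8.
P3: T = 0x5, S = E(K, T) = 0x1; 0x0 ⊕ 0x1 = 0x1.
P4: T = 0x6, S = E(K, T) = 0x2; 0x9 ⊕ 0x2 = 0xB.
P5: T = 0x7, S = E(K, T) = 0x3; 0xA ⊕ 0x3 = 0x9.

P1 = 0xB, P2 = 0x8, P3 = 0x1, P4 = 0xB, P5 = 0x9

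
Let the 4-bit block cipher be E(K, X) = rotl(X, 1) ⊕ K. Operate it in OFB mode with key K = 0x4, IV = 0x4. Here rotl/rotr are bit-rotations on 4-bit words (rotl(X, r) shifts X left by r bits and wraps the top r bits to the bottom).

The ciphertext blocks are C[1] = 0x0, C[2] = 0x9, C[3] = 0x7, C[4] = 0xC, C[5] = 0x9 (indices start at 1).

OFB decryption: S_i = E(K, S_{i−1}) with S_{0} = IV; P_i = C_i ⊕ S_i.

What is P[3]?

P[1]: S = E(K, 0x4) = 0xC; 0x0 ⊕ 0xC = 0xC.
P[2]: S = E(K, 0xC) = 0xD; 0x9 ⊕ 0xD = 0x4.
P[3]: S = E(K, 0xD) = 0xF; 0x7 ⊕ 0xF = 0x8.

P[3] = 0x8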